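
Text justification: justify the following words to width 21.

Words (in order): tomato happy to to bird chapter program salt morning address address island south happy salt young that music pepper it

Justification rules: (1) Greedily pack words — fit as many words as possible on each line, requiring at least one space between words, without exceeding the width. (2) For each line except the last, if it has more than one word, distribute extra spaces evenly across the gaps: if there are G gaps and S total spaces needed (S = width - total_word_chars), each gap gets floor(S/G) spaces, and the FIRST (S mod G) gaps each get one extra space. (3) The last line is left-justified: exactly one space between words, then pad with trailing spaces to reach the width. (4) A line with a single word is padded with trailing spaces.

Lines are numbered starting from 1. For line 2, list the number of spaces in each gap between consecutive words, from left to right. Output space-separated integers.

Line 1: ['tomato', 'happy', 'to', 'to'] (min_width=18, slack=3)
Line 2: ['bird', 'chapter', 'program'] (min_width=20, slack=1)
Line 3: ['salt', 'morning', 'address'] (min_width=20, slack=1)
Line 4: ['address', 'island', 'south'] (min_width=20, slack=1)
Line 5: ['happy', 'salt', 'young', 'that'] (min_width=21, slack=0)
Line 6: ['music', 'pepper', 'it'] (min_width=15, slack=6)

Answer: 2 1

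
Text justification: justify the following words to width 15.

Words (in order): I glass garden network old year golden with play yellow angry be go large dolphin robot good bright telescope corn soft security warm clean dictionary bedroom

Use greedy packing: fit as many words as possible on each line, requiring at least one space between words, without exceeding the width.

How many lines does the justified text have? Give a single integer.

Line 1: ['I', 'glass', 'garden'] (min_width=14, slack=1)
Line 2: ['network', 'old'] (min_width=11, slack=4)
Line 3: ['year', 'golden'] (min_width=11, slack=4)
Line 4: ['with', 'play'] (min_width=9, slack=6)
Line 5: ['yellow', 'angry', 'be'] (min_width=15, slack=0)
Line 6: ['go', 'large'] (min_width=8, slack=7)
Line 7: ['dolphin', 'robot'] (min_width=13, slack=2)
Line 8: ['good', 'bright'] (min_width=11, slack=4)
Line 9: ['telescope', 'corn'] (min_width=14, slack=1)
Line 10: ['soft', 'security'] (min_width=13, slack=2)
Line 11: ['warm', 'clean'] (min_width=10, slack=5)
Line 12: ['dictionary'] (min_width=10, slack=5)
Line 13: ['bedroom'] (min_width=7, slack=8)
Total lines: 13

Answer: 13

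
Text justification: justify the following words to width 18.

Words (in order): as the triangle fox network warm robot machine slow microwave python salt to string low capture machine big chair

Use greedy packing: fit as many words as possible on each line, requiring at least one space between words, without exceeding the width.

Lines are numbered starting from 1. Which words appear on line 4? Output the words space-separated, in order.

Line 1: ['as', 'the', 'triangle'] (min_width=15, slack=3)
Line 2: ['fox', 'network', 'warm'] (min_width=16, slack=2)
Line 3: ['robot', 'machine', 'slow'] (min_width=18, slack=0)
Line 4: ['microwave', 'python'] (min_width=16, slack=2)
Line 5: ['salt', 'to', 'string', 'low'] (min_width=18, slack=0)
Line 6: ['capture', 'machine'] (min_width=15, slack=3)
Line 7: ['big', 'chair'] (min_width=9, slack=9)

Answer: microwave python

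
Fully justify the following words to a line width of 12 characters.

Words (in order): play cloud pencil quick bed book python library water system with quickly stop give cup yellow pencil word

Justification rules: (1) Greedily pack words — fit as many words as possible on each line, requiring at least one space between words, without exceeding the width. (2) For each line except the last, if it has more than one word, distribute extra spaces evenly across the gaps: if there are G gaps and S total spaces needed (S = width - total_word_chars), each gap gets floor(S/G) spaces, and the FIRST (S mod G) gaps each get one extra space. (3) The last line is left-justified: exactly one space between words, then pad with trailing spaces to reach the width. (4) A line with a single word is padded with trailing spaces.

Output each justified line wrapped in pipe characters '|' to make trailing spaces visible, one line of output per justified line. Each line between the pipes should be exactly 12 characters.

Line 1: ['play', 'cloud'] (min_width=10, slack=2)
Line 2: ['pencil', 'quick'] (min_width=12, slack=0)
Line 3: ['bed', 'book'] (min_width=8, slack=4)
Line 4: ['python'] (min_width=6, slack=6)
Line 5: ['library'] (min_width=7, slack=5)
Line 6: ['water', 'system'] (min_width=12, slack=0)
Line 7: ['with', 'quickly'] (min_width=12, slack=0)
Line 8: ['stop', 'give'] (min_width=9, slack=3)
Line 9: ['cup', 'yellow'] (min_width=10, slack=2)
Line 10: ['pencil', 'word'] (min_width=11, slack=1)

Answer: |play   cloud|
|pencil quick|
|bed     book|
|python      |
|library     |
|water system|
|with quickly|
|stop    give|
|cup   yellow|
|pencil word |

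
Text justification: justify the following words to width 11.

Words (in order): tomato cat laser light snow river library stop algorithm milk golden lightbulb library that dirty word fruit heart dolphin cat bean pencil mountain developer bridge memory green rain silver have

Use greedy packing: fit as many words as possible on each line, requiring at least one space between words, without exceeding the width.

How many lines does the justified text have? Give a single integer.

Line 1: ['tomato', 'cat'] (min_width=10, slack=1)
Line 2: ['laser', 'light'] (min_width=11, slack=0)
Line 3: ['snow', 'river'] (min_width=10, slack=1)
Line 4: ['library'] (min_width=7, slack=4)
Line 5: ['stop'] (min_width=4, slack=7)
Line 6: ['algorithm'] (min_width=9, slack=2)
Line 7: ['milk', 'golden'] (min_width=11, slack=0)
Line 8: ['lightbulb'] (min_width=9, slack=2)
Line 9: ['library'] (min_width=7, slack=4)
Line 10: ['that', 'dirty'] (min_width=10, slack=1)
Line 11: ['word', 'fruit'] (min_width=10, slack=1)
Line 12: ['heart'] (min_width=5, slack=6)
Line 13: ['dolphin', 'cat'] (min_width=11, slack=0)
Line 14: ['bean', 'pencil'] (min_width=11, slack=0)
Line 15: ['mountain'] (min_width=8, slack=3)
Line 16: ['developer'] (min_width=9, slack=2)
Line 17: ['bridge'] (min_width=6, slack=5)
Line 18: ['memory'] (min_width=6, slack=5)
Line 19: ['green', 'rain'] (min_width=10, slack=1)
Line 20: ['silver', 'have'] (min_width=11, slack=0)
Total lines: 20

Answer: 20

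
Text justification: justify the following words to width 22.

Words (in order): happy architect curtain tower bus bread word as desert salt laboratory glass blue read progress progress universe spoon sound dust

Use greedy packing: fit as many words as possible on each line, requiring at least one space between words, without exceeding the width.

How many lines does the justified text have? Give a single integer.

Line 1: ['happy', 'architect'] (min_width=15, slack=7)
Line 2: ['curtain', 'tower', 'bus'] (min_width=17, slack=5)
Line 3: ['bread', 'word', 'as', 'desert'] (min_width=20, slack=2)
Line 4: ['salt', 'laboratory', 'glass'] (min_width=21, slack=1)
Line 5: ['blue', 'read', 'progress'] (min_width=18, slack=4)
Line 6: ['progress', 'universe'] (min_width=17, slack=5)
Line 7: ['spoon', 'sound', 'dust'] (min_width=16, slack=6)
Total lines: 7

Answer: 7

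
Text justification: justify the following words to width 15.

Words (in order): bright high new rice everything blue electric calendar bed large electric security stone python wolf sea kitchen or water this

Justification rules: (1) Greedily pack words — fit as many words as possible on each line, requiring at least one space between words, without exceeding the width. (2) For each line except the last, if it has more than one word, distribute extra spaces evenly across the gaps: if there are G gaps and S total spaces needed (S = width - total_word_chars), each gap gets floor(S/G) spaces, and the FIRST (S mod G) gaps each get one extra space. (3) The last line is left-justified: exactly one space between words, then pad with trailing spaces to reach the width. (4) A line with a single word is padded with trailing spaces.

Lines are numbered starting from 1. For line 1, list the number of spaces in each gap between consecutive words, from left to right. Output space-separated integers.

Answer: 1 1

Derivation:
Line 1: ['bright', 'high', 'new'] (min_width=15, slack=0)
Line 2: ['rice', 'everything'] (min_width=15, slack=0)
Line 3: ['blue', 'electric'] (min_width=13, slack=2)
Line 4: ['calendar', 'bed'] (min_width=12, slack=3)
Line 5: ['large', 'electric'] (min_width=14, slack=1)
Line 6: ['security', 'stone'] (min_width=14, slack=1)
Line 7: ['python', 'wolf', 'sea'] (min_width=15, slack=0)
Line 8: ['kitchen', 'or'] (min_width=10, slack=5)
Line 9: ['water', 'this'] (min_width=10, slack=5)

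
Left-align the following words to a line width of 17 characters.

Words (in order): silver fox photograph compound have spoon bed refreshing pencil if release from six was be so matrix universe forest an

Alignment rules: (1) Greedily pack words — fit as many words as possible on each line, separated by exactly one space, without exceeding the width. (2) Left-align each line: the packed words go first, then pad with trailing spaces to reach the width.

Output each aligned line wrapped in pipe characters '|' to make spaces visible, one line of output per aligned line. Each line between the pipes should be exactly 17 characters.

Line 1: ['silver', 'fox'] (min_width=10, slack=7)
Line 2: ['photograph'] (min_width=10, slack=7)
Line 3: ['compound', 'have'] (min_width=13, slack=4)
Line 4: ['spoon', 'bed'] (min_width=9, slack=8)
Line 5: ['refreshing', 'pencil'] (min_width=17, slack=0)
Line 6: ['if', 'release', 'from'] (min_width=15, slack=2)
Line 7: ['six', 'was', 'be', 'so'] (min_width=13, slack=4)
Line 8: ['matrix', 'universe'] (min_width=15, slack=2)
Line 9: ['forest', 'an'] (min_width=9, slack=8)

Answer: |silver fox       |
|photograph       |
|compound have    |
|spoon bed        |
|refreshing pencil|
|if release from  |
|six was be so    |
|matrix universe  |
|forest an        |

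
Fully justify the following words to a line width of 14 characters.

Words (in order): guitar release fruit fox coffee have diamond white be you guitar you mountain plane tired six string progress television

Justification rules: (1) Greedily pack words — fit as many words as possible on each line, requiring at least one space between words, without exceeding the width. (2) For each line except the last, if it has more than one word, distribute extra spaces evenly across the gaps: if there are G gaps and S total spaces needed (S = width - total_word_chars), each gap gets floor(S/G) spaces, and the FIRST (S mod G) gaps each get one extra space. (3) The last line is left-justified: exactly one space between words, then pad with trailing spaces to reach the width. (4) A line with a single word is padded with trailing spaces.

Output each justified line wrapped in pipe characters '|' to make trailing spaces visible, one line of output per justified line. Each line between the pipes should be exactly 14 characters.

Answer: |guitar release|
|fruit      fox|
|coffee    have|
|diamond  white|
|be  you guitar|
|you   mountain|
|plane    tired|
|six     string|
|progress      |
|television    |

Derivation:
Line 1: ['guitar', 'release'] (min_width=14, slack=0)
Line 2: ['fruit', 'fox'] (min_width=9, slack=5)
Line 3: ['coffee', 'have'] (min_width=11, slack=3)
Line 4: ['diamond', 'white'] (min_width=13, slack=1)
Line 5: ['be', 'you', 'guitar'] (min_width=13, slack=1)
Line 6: ['you', 'mountain'] (min_width=12, slack=2)
Line 7: ['plane', 'tired'] (min_width=11, slack=3)
Line 8: ['six', 'string'] (min_width=10, slack=4)
Line 9: ['progress'] (min_width=8, slack=6)
Line 10: ['television'] (min_width=10, slack=4)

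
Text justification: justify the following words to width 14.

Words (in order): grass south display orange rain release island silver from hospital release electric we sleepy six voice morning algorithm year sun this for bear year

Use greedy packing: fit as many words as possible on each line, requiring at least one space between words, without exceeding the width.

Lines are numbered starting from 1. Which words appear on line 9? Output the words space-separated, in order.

Answer: voice morning

Derivation:
Line 1: ['grass', 'south'] (min_width=11, slack=3)
Line 2: ['display', 'orange'] (min_width=14, slack=0)
Line 3: ['rain', 'release'] (min_width=12, slack=2)
Line 4: ['island', 'silver'] (min_width=13, slack=1)
Line 5: ['from', 'hospital'] (min_width=13, slack=1)
Line 6: ['release'] (min_width=7, slack=7)
Line 7: ['electric', 'we'] (min_width=11, slack=3)
Line 8: ['sleepy', 'six'] (min_width=10, slack=4)
Line 9: ['voice', 'morning'] (min_width=13, slack=1)
Line 10: ['algorithm', 'year'] (min_width=14, slack=0)
Line 11: ['sun', 'this', 'for'] (min_width=12, slack=2)
Line 12: ['bear', 'year'] (min_width=9, slack=5)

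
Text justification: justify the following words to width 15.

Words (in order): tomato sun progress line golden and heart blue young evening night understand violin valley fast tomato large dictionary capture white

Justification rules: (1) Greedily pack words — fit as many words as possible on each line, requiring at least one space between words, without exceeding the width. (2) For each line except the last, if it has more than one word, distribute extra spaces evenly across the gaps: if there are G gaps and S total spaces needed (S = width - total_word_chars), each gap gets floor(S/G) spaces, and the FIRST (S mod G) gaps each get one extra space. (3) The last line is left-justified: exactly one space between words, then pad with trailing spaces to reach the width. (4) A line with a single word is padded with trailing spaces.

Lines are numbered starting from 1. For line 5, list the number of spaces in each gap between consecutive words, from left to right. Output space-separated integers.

Answer: 3

Derivation:
Line 1: ['tomato', 'sun'] (min_width=10, slack=5)
Line 2: ['progress', 'line'] (min_width=13, slack=2)
Line 3: ['golden', 'and'] (min_width=10, slack=5)
Line 4: ['heart', 'blue'] (min_width=10, slack=5)
Line 5: ['young', 'evening'] (min_width=13, slack=2)
Line 6: ['night'] (min_width=5, slack=10)
Line 7: ['understand'] (min_width=10, slack=5)
Line 8: ['violin', 'valley'] (min_width=13, slack=2)
Line 9: ['fast', 'tomato'] (min_width=11, slack=4)
Line 10: ['large'] (min_width=5, slack=10)
Line 11: ['dictionary'] (min_width=10, slack=5)
Line 12: ['capture', 'white'] (min_width=13, slack=2)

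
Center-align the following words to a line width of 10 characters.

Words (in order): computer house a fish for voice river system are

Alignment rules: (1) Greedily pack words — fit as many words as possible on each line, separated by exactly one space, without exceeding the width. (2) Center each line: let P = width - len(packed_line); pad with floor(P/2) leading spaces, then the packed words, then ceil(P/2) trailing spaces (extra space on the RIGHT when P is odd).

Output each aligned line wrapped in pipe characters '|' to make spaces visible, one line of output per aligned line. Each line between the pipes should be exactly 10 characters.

Answer: | computer |
| house a  |
| fish for |
|  voice   |
|  river   |
|system are|

Derivation:
Line 1: ['computer'] (min_width=8, slack=2)
Line 2: ['house', 'a'] (min_width=7, slack=3)
Line 3: ['fish', 'for'] (min_width=8, slack=2)
Line 4: ['voice'] (min_width=5, slack=5)
Line 5: ['river'] (min_width=5, slack=5)
Line 6: ['system', 'are'] (min_width=10, slack=0)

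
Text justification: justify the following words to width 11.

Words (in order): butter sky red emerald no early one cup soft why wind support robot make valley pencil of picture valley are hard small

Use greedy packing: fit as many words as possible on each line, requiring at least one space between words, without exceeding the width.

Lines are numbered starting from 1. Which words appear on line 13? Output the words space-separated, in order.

Answer: hard small

Derivation:
Line 1: ['butter', 'sky'] (min_width=10, slack=1)
Line 2: ['red', 'emerald'] (min_width=11, slack=0)
Line 3: ['no', 'early'] (min_width=8, slack=3)
Line 4: ['one', 'cup'] (min_width=7, slack=4)
Line 5: ['soft', 'why'] (min_width=8, slack=3)
Line 6: ['wind'] (min_width=4, slack=7)
Line 7: ['support'] (min_width=7, slack=4)
Line 8: ['robot', 'make'] (min_width=10, slack=1)
Line 9: ['valley'] (min_width=6, slack=5)
Line 10: ['pencil', 'of'] (min_width=9, slack=2)
Line 11: ['picture'] (min_width=7, slack=4)
Line 12: ['valley', 'are'] (min_width=10, slack=1)
Line 13: ['hard', 'small'] (min_width=10, slack=1)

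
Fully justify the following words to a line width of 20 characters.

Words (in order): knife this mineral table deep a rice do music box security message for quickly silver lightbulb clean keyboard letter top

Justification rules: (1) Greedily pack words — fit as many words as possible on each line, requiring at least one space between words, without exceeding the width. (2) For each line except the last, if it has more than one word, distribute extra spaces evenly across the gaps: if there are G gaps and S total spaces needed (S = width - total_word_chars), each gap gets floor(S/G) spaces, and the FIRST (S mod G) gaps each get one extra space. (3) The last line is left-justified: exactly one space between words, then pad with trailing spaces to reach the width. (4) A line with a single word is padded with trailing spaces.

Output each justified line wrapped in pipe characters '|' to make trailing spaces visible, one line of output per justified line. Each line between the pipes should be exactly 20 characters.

Answer: |knife  this  mineral|
|table deep a rice do|
|music  box  security|
|message  for quickly|
|silver     lightbulb|
|clean       keyboard|
|letter top          |

Derivation:
Line 1: ['knife', 'this', 'mineral'] (min_width=18, slack=2)
Line 2: ['table', 'deep', 'a', 'rice', 'do'] (min_width=20, slack=0)
Line 3: ['music', 'box', 'security'] (min_width=18, slack=2)
Line 4: ['message', 'for', 'quickly'] (min_width=19, slack=1)
Line 5: ['silver', 'lightbulb'] (min_width=16, slack=4)
Line 6: ['clean', 'keyboard'] (min_width=14, slack=6)
Line 7: ['letter', 'top'] (min_width=10, slack=10)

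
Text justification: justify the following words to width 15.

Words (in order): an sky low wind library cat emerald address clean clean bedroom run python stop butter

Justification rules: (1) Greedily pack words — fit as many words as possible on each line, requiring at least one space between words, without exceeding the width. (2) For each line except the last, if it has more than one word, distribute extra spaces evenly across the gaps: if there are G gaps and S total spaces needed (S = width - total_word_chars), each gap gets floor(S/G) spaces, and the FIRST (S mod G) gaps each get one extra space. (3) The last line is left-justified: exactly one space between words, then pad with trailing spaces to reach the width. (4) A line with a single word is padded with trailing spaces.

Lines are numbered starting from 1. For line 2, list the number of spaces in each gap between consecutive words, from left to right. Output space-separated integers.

Answer: 5

Derivation:
Line 1: ['an', 'sky', 'low', 'wind'] (min_width=15, slack=0)
Line 2: ['library', 'cat'] (min_width=11, slack=4)
Line 3: ['emerald', 'address'] (min_width=15, slack=0)
Line 4: ['clean', 'clean'] (min_width=11, slack=4)
Line 5: ['bedroom', 'run'] (min_width=11, slack=4)
Line 6: ['python', 'stop'] (min_width=11, slack=4)
Line 7: ['butter'] (min_width=6, slack=9)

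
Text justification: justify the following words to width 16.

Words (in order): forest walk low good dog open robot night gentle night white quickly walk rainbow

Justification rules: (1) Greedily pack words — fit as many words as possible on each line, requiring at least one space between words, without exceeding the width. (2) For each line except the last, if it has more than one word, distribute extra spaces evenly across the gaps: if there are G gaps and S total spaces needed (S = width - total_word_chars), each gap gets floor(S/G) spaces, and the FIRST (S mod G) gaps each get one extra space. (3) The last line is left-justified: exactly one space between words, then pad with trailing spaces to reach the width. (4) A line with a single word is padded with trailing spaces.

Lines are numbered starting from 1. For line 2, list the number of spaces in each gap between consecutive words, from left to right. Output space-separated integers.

Line 1: ['forest', 'walk', 'low'] (min_width=15, slack=1)
Line 2: ['good', 'dog', 'open'] (min_width=13, slack=3)
Line 3: ['robot', 'night'] (min_width=11, slack=5)
Line 4: ['gentle', 'night'] (min_width=12, slack=4)
Line 5: ['white', 'quickly'] (min_width=13, slack=3)
Line 6: ['walk', 'rainbow'] (min_width=12, slack=4)

Answer: 3 2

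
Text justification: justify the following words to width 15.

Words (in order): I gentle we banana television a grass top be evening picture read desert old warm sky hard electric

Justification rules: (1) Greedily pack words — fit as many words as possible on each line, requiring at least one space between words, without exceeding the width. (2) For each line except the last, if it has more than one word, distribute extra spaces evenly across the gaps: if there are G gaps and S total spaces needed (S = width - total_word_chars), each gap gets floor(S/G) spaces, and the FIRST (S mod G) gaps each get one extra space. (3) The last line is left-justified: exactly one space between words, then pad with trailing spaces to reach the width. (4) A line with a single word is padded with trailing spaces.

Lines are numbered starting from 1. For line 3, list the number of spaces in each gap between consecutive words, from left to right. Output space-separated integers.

Answer: 4

Derivation:
Line 1: ['I', 'gentle', 'we'] (min_width=11, slack=4)
Line 2: ['banana'] (min_width=6, slack=9)
Line 3: ['television', 'a'] (min_width=12, slack=3)
Line 4: ['grass', 'top', 'be'] (min_width=12, slack=3)
Line 5: ['evening', 'picture'] (min_width=15, slack=0)
Line 6: ['read', 'desert', 'old'] (min_width=15, slack=0)
Line 7: ['warm', 'sky', 'hard'] (min_width=13, slack=2)
Line 8: ['electric'] (min_width=8, slack=7)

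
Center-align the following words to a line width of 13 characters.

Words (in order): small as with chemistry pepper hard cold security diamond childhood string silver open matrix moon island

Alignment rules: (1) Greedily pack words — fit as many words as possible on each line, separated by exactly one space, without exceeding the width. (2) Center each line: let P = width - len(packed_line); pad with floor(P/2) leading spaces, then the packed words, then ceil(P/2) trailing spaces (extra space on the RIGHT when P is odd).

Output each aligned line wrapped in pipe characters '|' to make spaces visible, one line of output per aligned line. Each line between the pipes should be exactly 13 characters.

Line 1: ['small', 'as', 'with'] (min_width=13, slack=0)
Line 2: ['chemistry'] (min_width=9, slack=4)
Line 3: ['pepper', 'hard'] (min_width=11, slack=2)
Line 4: ['cold', 'security'] (min_width=13, slack=0)
Line 5: ['diamond'] (min_width=7, slack=6)
Line 6: ['childhood'] (min_width=9, slack=4)
Line 7: ['string', 'silver'] (min_width=13, slack=0)
Line 8: ['open', 'matrix'] (min_width=11, slack=2)
Line 9: ['moon', 'island'] (min_width=11, slack=2)

Answer: |small as with|
|  chemistry  |
| pepper hard |
|cold security|
|   diamond   |
|  childhood  |
|string silver|
| open matrix |
| moon island |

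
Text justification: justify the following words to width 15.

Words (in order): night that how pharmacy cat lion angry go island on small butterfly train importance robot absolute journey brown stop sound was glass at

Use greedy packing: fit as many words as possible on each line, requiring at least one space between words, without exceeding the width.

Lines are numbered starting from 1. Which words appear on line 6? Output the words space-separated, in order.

Answer: importance

Derivation:
Line 1: ['night', 'that', 'how'] (min_width=14, slack=1)
Line 2: ['pharmacy', 'cat'] (min_width=12, slack=3)
Line 3: ['lion', 'angry', 'go'] (min_width=13, slack=2)
Line 4: ['island', 'on', 'small'] (min_width=15, slack=0)
Line 5: ['butterfly', 'train'] (min_width=15, slack=0)
Line 6: ['importance'] (min_width=10, slack=5)
Line 7: ['robot', 'absolute'] (min_width=14, slack=1)
Line 8: ['journey', 'brown'] (min_width=13, slack=2)
Line 9: ['stop', 'sound', 'was'] (min_width=14, slack=1)
Line 10: ['glass', 'at'] (min_width=8, slack=7)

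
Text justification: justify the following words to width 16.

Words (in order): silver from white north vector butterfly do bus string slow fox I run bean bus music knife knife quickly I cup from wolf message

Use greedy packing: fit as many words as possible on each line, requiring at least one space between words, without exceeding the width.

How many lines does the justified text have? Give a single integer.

Answer: 10

Derivation:
Line 1: ['silver', 'from'] (min_width=11, slack=5)
Line 2: ['white', 'north'] (min_width=11, slack=5)
Line 3: ['vector', 'butterfly'] (min_width=16, slack=0)
Line 4: ['do', 'bus', 'string'] (min_width=13, slack=3)
Line 5: ['slow', 'fox', 'I', 'run'] (min_width=14, slack=2)
Line 6: ['bean', 'bus', 'music'] (min_width=14, slack=2)
Line 7: ['knife', 'knife'] (min_width=11, slack=5)
Line 8: ['quickly', 'I', 'cup'] (min_width=13, slack=3)
Line 9: ['from', 'wolf'] (min_width=9, slack=7)
Line 10: ['message'] (min_width=7, slack=9)
Total lines: 10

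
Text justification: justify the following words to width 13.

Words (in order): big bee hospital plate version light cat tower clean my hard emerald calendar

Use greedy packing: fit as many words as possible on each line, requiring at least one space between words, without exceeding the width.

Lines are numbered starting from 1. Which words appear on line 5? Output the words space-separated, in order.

Answer: tower clean

Derivation:
Line 1: ['big', 'bee'] (min_width=7, slack=6)
Line 2: ['hospital'] (min_width=8, slack=5)
Line 3: ['plate', 'version'] (min_width=13, slack=0)
Line 4: ['light', 'cat'] (min_width=9, slack=4)
Line 5: ['tower', 'clean'] (min_width=11, slack=2)
Line 6: ['my', 'hard'] (min_width=7, slack=6)
Line 7: ['emerald'] (min_width=7, slack=6)
Line 8: ['calendar'] (min_width=8, slack=5)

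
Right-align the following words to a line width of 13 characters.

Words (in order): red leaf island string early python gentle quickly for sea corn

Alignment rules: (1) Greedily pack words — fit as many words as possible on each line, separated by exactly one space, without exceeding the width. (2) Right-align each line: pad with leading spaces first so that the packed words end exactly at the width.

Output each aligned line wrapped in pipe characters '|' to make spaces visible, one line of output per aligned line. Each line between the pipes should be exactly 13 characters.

Answer: |     red leaf|
|island string|
| early python|
|       gentle|
|  quickly for|
|     sea corn|

Derivation:
Line 1: ['red', 'leaf'] (min_width=8, slack=5)
Line 2: ['island', 'string'] (min_width=13, slack=0)
Line 3: ['early', 'python'] (min_width=12, slack=1)
Line 4: ['gentle'] (min_width=6, slack=7)
Line 5: ['quickly', 'for'] (min_width=11, slack=2)
Line 6: ['sea', 'corn'] (min_width=8, slack=5)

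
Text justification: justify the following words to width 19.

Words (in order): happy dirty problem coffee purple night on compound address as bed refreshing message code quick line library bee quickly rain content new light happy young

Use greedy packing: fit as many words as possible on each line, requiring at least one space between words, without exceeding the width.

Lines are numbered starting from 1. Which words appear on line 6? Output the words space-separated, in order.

Answer: line library bee

Derivation:
Line 1: ['happy', 'dirty', 'problem'] (min_width=19, slack=0)
Line 2: ['coffee', 'purple', 'night'] (min_width=19, slack=0)
Line 3: ['on', 'compound', 'address'] (min_width=19, slack=0)
Line 4: ['as', 'bed', 'refreshing'] (min_width=17, slack=2)
Line 5: ['message', 'code', 'quick'] (min_width=18, slack=1)
Line 6: ['line', 'library', 'bee'] (min_width=16, slack=3)
Line 7: ['quickly', 'rain'] (min_width=12, slack=7)
Line 8: ['content', 'new', 'light'] (min_width=17, slack=2)
Line 9: ['happy', 'young'] (min_width=11, slack=8)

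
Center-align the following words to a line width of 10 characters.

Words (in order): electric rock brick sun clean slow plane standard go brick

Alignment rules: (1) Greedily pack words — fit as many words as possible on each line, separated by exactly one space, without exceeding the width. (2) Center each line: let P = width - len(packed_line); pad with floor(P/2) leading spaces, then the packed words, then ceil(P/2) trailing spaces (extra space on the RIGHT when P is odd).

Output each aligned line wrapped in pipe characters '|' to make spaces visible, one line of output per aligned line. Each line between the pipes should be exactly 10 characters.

Answer: | electric |
|rock brick|
|sun clean |
|slow plane|
| standard |
| go brick |

Derivation:
Line 1: ['electric'] (min_width=8, slack=2)
Line 2: ['rock', 'brick'] (min_width=10, slack=0)
Line 3: ['sun', 'clean'] (min_width=9, slack=1)
Line 4: ['slow', 'plane'] (min_width=10, slack=0)
Line 5: ['standard'] (min_width=8, slack=2)
Line 6: ['go', 'brick'] (min_width=8, slack=2)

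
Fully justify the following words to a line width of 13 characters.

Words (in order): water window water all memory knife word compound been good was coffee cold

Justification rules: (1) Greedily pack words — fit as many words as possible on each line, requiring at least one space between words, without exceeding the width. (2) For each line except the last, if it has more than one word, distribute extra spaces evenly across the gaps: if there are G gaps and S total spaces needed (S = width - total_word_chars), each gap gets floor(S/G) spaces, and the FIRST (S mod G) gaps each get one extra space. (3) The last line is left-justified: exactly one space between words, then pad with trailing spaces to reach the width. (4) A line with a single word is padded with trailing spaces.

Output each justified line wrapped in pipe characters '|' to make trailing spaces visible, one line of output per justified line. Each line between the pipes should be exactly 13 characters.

Answer: |water  window|
|water     all|
|memory  knife|
|word compound|
|been good was|
|coffee cold  |

Derivation:
Line 1: ['water', 'window'] (min_width=12, slack=1)
Line 2: ['water', 'all'] (min_width=9, slack=4)
Line 3: ['memory', 'knife'] (min_width=12, slack=1)
Line 4: ['word', 'compound'] (min_width=13, slack=0)
Line 5: ['been', 'good', 'was'] (min_width=13, slack=0)
Line 6: ['coffee', 'cold'] (min_width=11, slack=2)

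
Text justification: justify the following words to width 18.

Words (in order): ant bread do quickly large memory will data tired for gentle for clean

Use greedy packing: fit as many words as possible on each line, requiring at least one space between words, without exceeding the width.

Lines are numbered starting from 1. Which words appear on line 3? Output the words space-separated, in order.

Line 1: ['ant', 'bread', 'do'] (min_width=12, slack=6)
Line 2: ['quickly', 'large'] (min_width=13, slack=5)
Line 3: ['memory', 'will', 'data'] (min_width=16, slack=2)
Line 4: ['tired', 'for', 'gentle'] (min_width=16, slack=2)
Line 5: ['for', 'clean'] (min_width=9, slack=9)

Answer: memory will data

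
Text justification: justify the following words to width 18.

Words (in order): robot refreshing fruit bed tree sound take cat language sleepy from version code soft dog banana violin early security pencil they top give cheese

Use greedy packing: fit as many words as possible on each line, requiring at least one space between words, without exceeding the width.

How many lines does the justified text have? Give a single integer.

Line 1: ['robot', 'refreshing'] (min_width=16, slack=2)
Line 2: ['fruit', 'bed', 'tree'] (min_width=14, slack=4)
Line 3: ['sound', 'take', 'cat'] (min_width=14, slack=4)
Line 4: ['language', 'sleepy'] (min_width=15, slack=3)
Line 5: ['from', 'version', 'code'] (min_width=17, slack=1)
Line 6: ['soft', 'dog', 'banana'] (min_width=15, slack=3)
Line 7: ['violin', 'early'] (min_width=12, slack=6)
Line 8: ['security', 'pencil'] (min_width=15, slack=3)
Line 9: ['they', 'top', 'give'] (min_width=13, slack=5)
Line 10: ['cheese'] (min_width=6, slack=12)
Total lines: 10

Answer: 10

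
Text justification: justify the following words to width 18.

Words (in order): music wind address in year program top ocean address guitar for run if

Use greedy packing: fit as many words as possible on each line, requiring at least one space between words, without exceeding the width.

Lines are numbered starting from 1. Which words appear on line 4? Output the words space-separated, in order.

Line 1: ['music', 'wind', 'address'] (min_width=18, slack=0)
Line 2: ['in', 'year', 'program'] (min_width=15, slack=3)
Line 3: ['top', 'ocean', 'address'] (min_width=17, slack=1)
Line 4: ['guitar', 'for', 'run', 'if'] (min_width=17, slack=1)

Answer: guitar for run if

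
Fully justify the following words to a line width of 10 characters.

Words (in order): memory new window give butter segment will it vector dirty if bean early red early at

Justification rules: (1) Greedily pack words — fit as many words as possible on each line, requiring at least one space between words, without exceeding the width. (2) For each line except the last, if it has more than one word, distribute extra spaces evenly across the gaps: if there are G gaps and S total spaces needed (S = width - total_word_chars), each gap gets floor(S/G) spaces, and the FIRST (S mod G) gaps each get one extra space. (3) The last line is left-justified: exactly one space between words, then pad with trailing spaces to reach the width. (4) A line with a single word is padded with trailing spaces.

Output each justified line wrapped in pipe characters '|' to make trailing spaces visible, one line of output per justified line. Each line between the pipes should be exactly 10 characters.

Answer: |memory new|
|window    |
|give      |
|butter    |
|segment   |
|will    it|
|vector    |
|dirty   if|
|bean early|
|red  early|
|at        |

Derivation:
Line 1: ['memory', 'new'] (min_width=10, slack=0)
Line 2: ['window'] (min_width=6, slack=4)
Line 3: ['give'] (min_width=4, slack=6)
Line 4: ['butter'] (min_width=6, slack=4)
Line 5: ['segment'] (min_width=7, slack=3)
Line 6: ['will', 'it'] (min_width=7, slack=3)
Line 7: ['vector'] (min_width=6, slack=4)
Line 8: ['dirty', 'if'] (min_width=8, slack=2)
Line 9: ['bean', 'early'] (min_width=10, slack=0)
Line 10: ['red', 'early'] (min_width=9, slack=1)
Line 11: ['at'] (min_width=2, slack=8)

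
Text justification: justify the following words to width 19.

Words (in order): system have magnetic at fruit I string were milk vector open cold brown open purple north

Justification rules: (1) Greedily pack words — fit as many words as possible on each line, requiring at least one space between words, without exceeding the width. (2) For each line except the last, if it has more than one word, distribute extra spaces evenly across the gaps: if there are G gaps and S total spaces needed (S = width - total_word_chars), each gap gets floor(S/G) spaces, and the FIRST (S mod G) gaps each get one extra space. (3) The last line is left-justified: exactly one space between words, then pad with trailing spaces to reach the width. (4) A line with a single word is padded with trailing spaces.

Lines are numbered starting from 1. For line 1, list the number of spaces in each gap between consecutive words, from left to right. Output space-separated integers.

Answer: 9

Derivation:
Line 1: ['system', 'have'] (min_width=11, slack=8)
Line 2: ['magnetic', 'at', 'fruit', 'I'] (min_width=19, slack=0)
Line 3: ['string', 'were', 'milk'] (min_width=16, slack=3)
Line 4: ['vector', 'open', 'cold'] (min_width=16, slack=3)
Line 5: ['brown', 'open', 'purple'] (min_width=17, slack=2)
Line 6: ['north'] (min_width=5, slack=14)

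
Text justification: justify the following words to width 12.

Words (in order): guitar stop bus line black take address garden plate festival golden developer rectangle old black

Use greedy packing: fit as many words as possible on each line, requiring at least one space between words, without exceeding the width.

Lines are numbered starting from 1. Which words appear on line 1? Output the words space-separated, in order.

Line 1: ['guitar', 'stop'] (min_width=11, slack=1)
Line 2: ['bus', 'line'] (min_width=8, slack=4)
Line 3: ['black', 'take'] (min_width=10, slack=2)
Line 4: ['address'] (min_width=7, slack=5)
Line 5: ['garden', 'plate'] (min_width=12, slack=0)
Line 6: ['festival'] (min_width=8, slack=4)
Line 7: ['golden'] (min_width=6, slack=6)
Line 8: ['developer'] (min_width=9, slack=3)
Line 9: ['rectangle'] (min_width=9, slack=3)
Line 10: ['old', 'black'] (min_width=9, slack=3)

Answer: guitar stop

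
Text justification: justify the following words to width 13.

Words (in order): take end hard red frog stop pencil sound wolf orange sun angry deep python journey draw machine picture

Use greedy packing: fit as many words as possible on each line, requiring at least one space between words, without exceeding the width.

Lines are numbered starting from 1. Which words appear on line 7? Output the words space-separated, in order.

Answer: journey draw

Derivation:
Line 1: ['take', 'end', 'hard'] (min_width=13, slack=0)
Line 2: ['red', 'frog', 'stop'] (min_width=13, slack=0)
Line 3: ['pencil', 'sound'] (min_width=12, slack=1)
Line 4: ['wolf', 'orange'] (min_width=11, slack=2)
Line 5: ['sun', 'angry'] (min_width=9, slack=4)
Line 6: ['deep', 'python'] (min_width=11, slack=2)
Line 7: ['journey', 'draw'] (min_width=12, slack=1)
Line 8: ['machine'] (min_width=7, slack=6)
Line 9: ['picture'] (min_width=7, slack=6)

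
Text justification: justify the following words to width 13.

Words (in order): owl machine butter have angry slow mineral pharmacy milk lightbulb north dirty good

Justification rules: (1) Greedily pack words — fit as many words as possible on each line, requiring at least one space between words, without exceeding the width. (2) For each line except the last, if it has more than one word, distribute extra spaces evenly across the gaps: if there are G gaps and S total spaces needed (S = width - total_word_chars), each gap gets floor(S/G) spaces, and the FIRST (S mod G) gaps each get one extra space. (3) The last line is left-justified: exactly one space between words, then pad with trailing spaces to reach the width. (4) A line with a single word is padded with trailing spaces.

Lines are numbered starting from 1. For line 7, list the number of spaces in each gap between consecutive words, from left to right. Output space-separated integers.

Answer: 3

Derivation:
Line 1: ['owl', 'machine'] (min_width=11, slack=2)
Line 2: ['butter', 'have'] (min_width=11, slack=2)
Line 3: ['angry', 'slow'] (min_width=10, slack=3)
Line 4: ['mineral'] (min_width=7, slack=6)
Line 5: ['pharmacy', 'milk'] (min_width=13, slack=0)
Line 6: ['lightbulb'] (min_width=9, slack=4)
Line 7: ['north', 'dirty'] (min_width=11, slack=2)
Line 8: ['good'] (min_width=4, slack=9)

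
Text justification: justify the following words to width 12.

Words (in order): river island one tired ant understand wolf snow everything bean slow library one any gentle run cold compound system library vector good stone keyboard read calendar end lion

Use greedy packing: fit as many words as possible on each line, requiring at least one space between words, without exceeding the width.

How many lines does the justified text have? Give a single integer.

Line 1: ['river', 'island'] (min_width=12, slack=0)
Line 2: ['one', 'tired'] (min_width=9, slack=3)
Line 3: ['ant'] (min_width=3, slack=9)
Line 4: ['understand'] (min_width=10, slack=2)
Line 5: ['wolf', 'snow'] (min_width=9, slack=3)
Line 6: ['everything'] (min_width=10, slack=2)
Line 7: ['bean', 'slow'] (min_width=9, slack=3)
Line 8: ['library', 'one'] (min_width=11, slack=1)
Line 9: ['any', 'gentle'] (min_width=10, slack=2)
Line 10: ['run', 'cold'] (min_width=8, slack=4)
Line 11: ['compound'] (min_width=8, slack=4)
Line 12: ['system'] (min_width=6, slack=6)
Line 13: ['library'] (min_width=7, slack=5)
Line 14: ['vector', 'good'] (min_width=11, slack=1)
Line 15: ['stone'] (min_width=5, slack=7)
Line 16: ['keyboard'] (min_width=8, slack=4)
Line 17: ['read'] (min_width=4, slack=8)
Line 18: ['calendar', 'end'] (min_width=12, slack=0)
Line 19: ['lion'] (min_width=4, slack=8)
Total lines: 19

Answer: 19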